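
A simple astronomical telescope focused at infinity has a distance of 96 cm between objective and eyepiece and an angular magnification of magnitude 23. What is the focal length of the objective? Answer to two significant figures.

92 cm

In normal adjustment the tube length equals f_obj + f_eye and |M| = f_obj/f_eye.
So f_obj = 23 f_eye and 23 f_eye + f_eye = 96 cm, giving f_eye = 96/24 = 4.000 cm and f_obj = 92.000 cm.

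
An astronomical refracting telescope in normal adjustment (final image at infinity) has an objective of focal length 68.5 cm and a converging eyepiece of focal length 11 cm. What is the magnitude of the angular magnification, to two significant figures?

|M| = f_obj/|f_eye| = 68.5/11 = 6.227.

6.2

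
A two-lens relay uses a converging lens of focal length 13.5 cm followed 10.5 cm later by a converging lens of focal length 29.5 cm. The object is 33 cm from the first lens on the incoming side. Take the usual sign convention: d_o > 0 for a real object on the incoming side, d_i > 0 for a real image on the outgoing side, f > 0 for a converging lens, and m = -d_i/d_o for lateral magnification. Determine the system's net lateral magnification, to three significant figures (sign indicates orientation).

Applying the thin-lens equation to the first lens, 1/13.5 = 1/33 + 1/d_i1, which gives d_i1 = 22.846 cm.
Its lateral magnification is m_1 = -d_i1/d_o1 = -(22.846)/33 = -0.6923.
This image would form 22.846 cm past lens 1, i.e. 12.346 cm beyond lens 2, so it is a virtual object for lens 2: d_o2 = 10.5 - 22.846 = -12.346 cm.
Applying the thin-lens equation again with f_2 = 29.5 cm and d_o2 = -12.346 cm gives d_i2 = 8.704 cm.
m_2 = -(8.704)/(-12.346) = 0.7050.
Total m = m_1 x m_2 = (-0.6923)(0.7050) = -0.4881.

-0.488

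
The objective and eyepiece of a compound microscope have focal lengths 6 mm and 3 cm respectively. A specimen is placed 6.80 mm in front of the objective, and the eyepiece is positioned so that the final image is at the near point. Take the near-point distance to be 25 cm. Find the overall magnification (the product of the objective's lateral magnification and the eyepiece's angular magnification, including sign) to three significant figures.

Convert to cm: f_obj = 6 mm = 0.6 cm; d_o = 6.80 mm = 0.68 cm.
Objective: 1/d_i = 1/f_obj - 1/d_o = 1/0.6 - 1/0.68 = 0.19608 cm^-1, so d_i = 5.100 cm.
m_obj = -d_i/d_o = -5.100/0.68 = -7.500.
Eyepiece angular magnification (image at near point): M_eye = 1 + D/f_e = 1 + 25/3 = 9.333.
Overall M = m_obj x M_eye = (-7.500)(9.333) = -70.00.

-70.0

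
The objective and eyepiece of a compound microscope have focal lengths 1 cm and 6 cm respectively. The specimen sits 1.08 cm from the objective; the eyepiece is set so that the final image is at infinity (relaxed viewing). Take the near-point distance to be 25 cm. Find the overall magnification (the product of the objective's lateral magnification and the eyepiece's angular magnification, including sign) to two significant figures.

Objective: 1/d_i = 1/f_obj - 1/d_o = 1/1 - 1/1.08 = 0.07407 cm^-1, so d_i = 13.500 cm.
m_obj = -d_i/d_o = -13.500/1.08 = -12.500.
Eyepiece angular magnification (image at infinity): M_eye = D/f_e = 25/6 = 4.167.
Overall M = m_obj x M_eye = (-12.500)(4.167) = -52.08.

-52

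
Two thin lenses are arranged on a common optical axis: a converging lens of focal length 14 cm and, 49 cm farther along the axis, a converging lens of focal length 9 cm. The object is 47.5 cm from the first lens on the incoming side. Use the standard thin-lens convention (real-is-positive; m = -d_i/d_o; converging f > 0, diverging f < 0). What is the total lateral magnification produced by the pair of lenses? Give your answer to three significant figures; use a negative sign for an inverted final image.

0.187

Applying the thin-lens equation to the first lens, 1/14 = 1/47.5 + 1/d_i1, which gives d_i1 = 19.851 cm.
Its lateral magnification is m_1 = -d_i1/d_o1 = -(19.851)/47.5 = -0.4179.
The intermediate image is 19.851 cm to the right of lens 1, so d_o2 = L - d_i1 = 49 - 19.851 = 29.149 cm.
Applying the thin-lens equation again with f_2 = 9 cm and d_o2 = 29.149 cm gives d_i2 = 13.020 cm.
m_2 = -(13.020)/(29.149) = -0.4467.
Overall magnification: m = m_1 m_2 = 0.1867.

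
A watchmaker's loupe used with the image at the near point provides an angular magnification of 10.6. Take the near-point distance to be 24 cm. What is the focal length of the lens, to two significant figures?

For the image at the near point, M = 1 + D/f.
f = D/(M - 1) = 24/(10.6 - 1) = 2.500 cm.

2.5 cm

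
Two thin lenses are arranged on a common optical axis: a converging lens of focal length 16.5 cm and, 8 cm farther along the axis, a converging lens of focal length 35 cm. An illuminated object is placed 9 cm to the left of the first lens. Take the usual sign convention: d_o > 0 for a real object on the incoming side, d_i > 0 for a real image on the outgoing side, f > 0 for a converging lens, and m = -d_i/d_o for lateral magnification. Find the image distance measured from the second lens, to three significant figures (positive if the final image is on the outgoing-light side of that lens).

Lens 1: 1/d_i1 = 1/f_1 - 1/d_o1 = 1/16.5 - 1/9 = -0.05051 cm^-1, so d_i1 = -19.800 cm.
With d_i1 < 0 the first image is virtual and lies on the object side; the object distance for lens 2 is d_o2 = 8 - (-19.800) = 27.800 cm.
Lens 2: 1/d_i2 = 1/f_2 - 1/d_o2 = 1/35 - 1/(27.800) = -0.00740 cm^-1, so d_i2 = -135.139 cm.

-135 cm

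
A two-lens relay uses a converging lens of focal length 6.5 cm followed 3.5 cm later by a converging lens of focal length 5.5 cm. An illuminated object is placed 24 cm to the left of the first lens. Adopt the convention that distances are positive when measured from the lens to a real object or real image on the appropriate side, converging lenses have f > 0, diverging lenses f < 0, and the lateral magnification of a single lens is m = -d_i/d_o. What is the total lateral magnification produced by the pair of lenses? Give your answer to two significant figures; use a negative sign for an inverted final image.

-0.19

First lens: d_i1 = 1/(1/6.5 - 1/24) = 8.914 cm.
m_1 = -(8.914)/24 = -0.3714.
Since 8.914 cm > 3.5 cm, the first image lies past the second lens and serves as a virtual object: d_o2 = L - d_i1 = -5.414 cm.
Second lens: d_i2 = 1/(1/5.5 - 1/(-5.414)) = 2.728 cm.
m_2 = -(2.728)/(-5.414) = 0.5039.
Total m = m_1 x m_2 = (-0.3714)(0.5039) = -0.1872.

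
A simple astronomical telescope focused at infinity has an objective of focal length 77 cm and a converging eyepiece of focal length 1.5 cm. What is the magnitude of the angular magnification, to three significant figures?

51.3

|M| = f_obj/|f_eye| = 77/1.5 = 51.333.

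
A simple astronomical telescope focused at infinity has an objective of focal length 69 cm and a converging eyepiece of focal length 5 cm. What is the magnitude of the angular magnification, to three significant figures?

|M| = f_obj/|f_eye| = 69/5 = 13.800.

13.8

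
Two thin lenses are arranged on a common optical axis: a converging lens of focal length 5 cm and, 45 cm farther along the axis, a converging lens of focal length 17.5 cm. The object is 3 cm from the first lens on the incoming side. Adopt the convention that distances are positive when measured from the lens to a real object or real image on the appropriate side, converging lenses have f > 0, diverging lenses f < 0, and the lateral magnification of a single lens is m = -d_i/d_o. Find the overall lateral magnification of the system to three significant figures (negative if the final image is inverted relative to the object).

-1.25

First lens: d_i1 = 1/(1/5 - 1/3) = -7.500 cm.
m_1 = -(-7.500)/3 = 2.5000.
The intermediate image is virtual, 7.500 cm to the left of lens 1, so d_o2 = L - d_i1 = 45 - (-7.500) = 52.500 cm.
Second lens: d_i2 = 1/(1/17.5 - 1/(52.500)) = 26.250 cm.
m_2 = -(26.250)/(52.500) = -0.5000.
The system's lateral magnification is m_1 m_2 = (2.5000)(-0.5000) = -1.2500.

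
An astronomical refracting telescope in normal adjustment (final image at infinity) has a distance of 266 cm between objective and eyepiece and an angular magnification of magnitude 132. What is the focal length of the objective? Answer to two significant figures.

260 cm

In normal adjustment the tube length equals f_obj + f_eye and |M| = f_obj/f_eye.
So f_obj = 132 f_eye and 132 f_eye + f_eye = 266 cm, giving f_eye = 266/133 = 2.000 cm and f_obj = 264.000 cm.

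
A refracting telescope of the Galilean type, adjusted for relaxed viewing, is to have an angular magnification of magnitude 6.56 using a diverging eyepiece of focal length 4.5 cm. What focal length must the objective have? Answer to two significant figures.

30 cm

|M| = f_obj/|f_eye|, so f_obj = |M| x |f_eye| = 6.56 x 4.5 = 29.520 cm.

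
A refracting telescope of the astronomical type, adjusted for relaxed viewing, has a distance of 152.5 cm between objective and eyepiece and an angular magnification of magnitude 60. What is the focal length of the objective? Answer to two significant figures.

150 cm

In normal adjustment the tube length equals f_obj + f_eye and |M| = f_obj/f_eye.
So f_obj = 60 f_eye and 60 f_eye + f_eye = 152.5 cm, giving f_eye = 152.5/61 = 2.500 cm and f_obj = 150.000 cm.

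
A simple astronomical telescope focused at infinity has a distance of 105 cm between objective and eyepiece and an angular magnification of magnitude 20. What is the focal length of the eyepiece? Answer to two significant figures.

5.0 cm

In normal adjustment the tube length equals f_obj + f_eye and |M| = f_obj/f_eye.
So f_obj = 20 f_eye and 20 f_eye + f_eye = 105 cm, giving f_eye = 105/21 = 5.000 cm and f_obj = 100.000 cm.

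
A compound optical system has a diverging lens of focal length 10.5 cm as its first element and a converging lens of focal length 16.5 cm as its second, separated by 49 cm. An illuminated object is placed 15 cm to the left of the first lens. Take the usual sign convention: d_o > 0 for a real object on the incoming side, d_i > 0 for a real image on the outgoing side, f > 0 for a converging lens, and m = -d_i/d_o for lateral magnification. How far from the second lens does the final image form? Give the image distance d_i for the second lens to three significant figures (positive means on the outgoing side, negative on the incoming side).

Lens 1: 1/d_i1 = 1/f_1 - 1/d_o1 = 1/(-10.5) - 1/15 = -0.16190 cm^-1, so d_i1 = -6.176 cm.
With d_i1 < 0 the first image is virtual and lies on the object side; the object distance for lens 2 is d_o2 = 49 - (-6.176) = 55.176 cm.
Lens 2: 1/d_i2 = 1/f_2 - 1/d_o2 = 1/16.5 - 1/(55.176) = 0.04248 cm^-1, so d_i2 = 23.539 cm.

23.5 cm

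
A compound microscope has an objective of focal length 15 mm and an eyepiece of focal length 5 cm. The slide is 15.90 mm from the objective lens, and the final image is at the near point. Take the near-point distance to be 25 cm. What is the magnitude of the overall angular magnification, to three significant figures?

100

Convert to cm: f_obj = 15 mm = 1.5 cm; d_o = 15.90 mm = 1.59 cm.
Objective: 1/d_i = 1/f_obj - 1/d_o = 1/1.5 - 1/1.59 = 0.03774 cm^-1, so d_i = 26.500 cm.
m_obj = -d_i/d_o = -26.500/1.59 = -16.667.
Eyepiece angular magnification (image at near point): M_eye = 1 + D/f_e = 1 + 25/5 = 6.000.
Overall M = m_obj x M_eye = (-16.667)(6.000) = -100.00.
|M| = 100.00.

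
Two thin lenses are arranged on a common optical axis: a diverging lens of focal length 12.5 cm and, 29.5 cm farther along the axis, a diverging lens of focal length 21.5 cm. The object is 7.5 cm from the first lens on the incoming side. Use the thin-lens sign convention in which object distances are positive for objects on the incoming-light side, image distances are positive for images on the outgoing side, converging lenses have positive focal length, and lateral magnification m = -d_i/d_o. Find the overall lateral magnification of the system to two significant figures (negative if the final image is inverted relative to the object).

Lens 1: 1/d_i1 = 1/f_1 - 1/d_o1 = 1/(-12.5) - 1/7.5 = -0.21333 cm^-1, so d_i1 = -4.688 cm.
m_1 = -(-4.688)/7.5 = 0.6250.
The intermediate image is virtual, 4.688 cm to the left of lens 1, so d_o2 = L - d_i1 = 29.5 - (-4.688) = 34.188 cm.
Lens 2: 1/d_i2 = 1/f_2 - 1/d_o2 = 1/(-21.5) - 1/(34.188) = -0.07576 cm^-1, so d_i2 = -13.199 cm.
m_2 = -(-13.199)/(34.188) = 0.3861.
Total m = m_1 x m_2 = (0.6250)(0.3861) = 0.2413.

0.24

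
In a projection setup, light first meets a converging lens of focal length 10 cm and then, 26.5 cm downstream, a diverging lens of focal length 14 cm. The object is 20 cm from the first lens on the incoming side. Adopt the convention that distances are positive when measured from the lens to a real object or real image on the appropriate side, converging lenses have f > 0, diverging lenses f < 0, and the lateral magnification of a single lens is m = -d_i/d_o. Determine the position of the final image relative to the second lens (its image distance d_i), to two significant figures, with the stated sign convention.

-4.4 cm

Applying the thin-lens equation to the first lens, 1/10 = 1/20 + 1/d_i1, which gives d_i1 = 20.000 cm.
Object distance for lens 2: d_o2 = 26.5 - 20.000 = 6.500 cm.
Applying the thin-lens equation again with f_2 = -14 cm and d_o2 = 6.500 cm gives d_i2 = -4.439 cm.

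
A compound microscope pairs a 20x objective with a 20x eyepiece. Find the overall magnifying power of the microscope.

The overall magnification of a compound microscope is the product of the objective and eyepiece magnifications:
M = M_obj x M_eye = 20 x 20 = 400.

400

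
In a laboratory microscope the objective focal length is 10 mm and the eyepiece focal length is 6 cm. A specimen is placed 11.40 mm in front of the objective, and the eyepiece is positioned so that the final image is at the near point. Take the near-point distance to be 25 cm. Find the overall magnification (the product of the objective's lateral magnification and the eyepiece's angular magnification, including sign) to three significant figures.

Convert to cm: f_obj = 10 mm = 1 cm; d_o = 11.40 mm = 1.14 cm.
Objective: 1/d_i = 1/f_obj - 1/d_o = 1/1 - 1/1.14 = 0.12281 cm^-1, so d_i = 8.143 cm.
m_obj = -d_i/d_o = -8.143/1.14 = -7.143.
Eyepiece angular magnification (image at near point): M_eye = 1 + D/f_e = 1 + 25/6 = 5.167.
Overall M = m_obj x M_eye = (-7.143)(5.167) = -36.90.

-36.9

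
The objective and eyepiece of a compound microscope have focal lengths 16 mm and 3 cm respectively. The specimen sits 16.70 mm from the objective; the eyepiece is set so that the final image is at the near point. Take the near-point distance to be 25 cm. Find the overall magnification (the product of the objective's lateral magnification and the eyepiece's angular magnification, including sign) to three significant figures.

Convert to cm: f_obj = 16 mm = 1.6 cm; d_o = 16.70 mm = 1.67 cm.
Objective: 1/d_i = 1/f_obj - 1/d_o = 1/1.6 - 1/1.67 = 0.02620 cm^-1, so d_i = 38.171 cm.
m_obj = -d_i/d_o = -38.171/1.67 = -22.857.
Eyepiece angular magnification (image at near point): M_eye = 1 + D/f_e = 1 + 25/3 = 9.333.
Overall M = m_obj x M_eye = (-22.857)(9.333) = -213.33.

-213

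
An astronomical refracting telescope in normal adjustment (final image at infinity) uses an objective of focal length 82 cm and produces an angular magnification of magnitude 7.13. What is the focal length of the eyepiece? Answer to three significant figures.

|M| = f_obj/f_eye, so f_eye = f_obj/|M| = 82/7.13 = 11.501 cm.

11.5 cm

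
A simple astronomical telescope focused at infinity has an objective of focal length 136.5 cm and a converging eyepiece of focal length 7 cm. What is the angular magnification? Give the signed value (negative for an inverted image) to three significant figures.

-19.5

M = -f_obj/f_eye = -136.5/(7) = -19.500.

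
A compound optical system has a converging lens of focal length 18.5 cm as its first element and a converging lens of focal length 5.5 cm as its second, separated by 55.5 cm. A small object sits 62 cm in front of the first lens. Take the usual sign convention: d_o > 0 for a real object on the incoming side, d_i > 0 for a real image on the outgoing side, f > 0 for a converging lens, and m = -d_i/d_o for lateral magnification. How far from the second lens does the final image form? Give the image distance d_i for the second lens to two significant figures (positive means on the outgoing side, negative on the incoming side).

6.8 cm

Lens 1: 1/d_i1 = 1/f_1 - 1/d_o1 = 1/18.5 - 1/62 = 0.03793 cm^-1, so d_i1 = 26.368 cm.
The intermediate image is 26.368 cm to the right of lens 1, so d_o2 = L - d_i1 = 55.5 - 26.368 = 29.132 cm.
Lens 2: 1/d_i2 = 1/f_2 - 1/d_o2 = 1/5.5 - 1/(29.132) = 0.14749 cm^-1, so d_i2 = 6.780 cm.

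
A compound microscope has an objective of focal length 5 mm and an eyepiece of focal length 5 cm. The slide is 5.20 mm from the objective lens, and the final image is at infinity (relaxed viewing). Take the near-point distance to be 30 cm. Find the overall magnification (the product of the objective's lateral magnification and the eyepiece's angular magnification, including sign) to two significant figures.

-150

Convert to cm: f_obj = 5 mm = 0.5 cm; d_o = 5.20 mm = 0.52 cm.
Objective: 1/d_i = 1/f_obj - 1/d_o = 1/0.5 - 1/0.52 = 0.07692 cm^-1, so d_i = 13.000 cm.
m_obj = -d_i/d_o = -13.000/0.52 = -25.000.
Eyepiece angular magnification (image at infinity): M_eye = D/f_e = 30/5 = 6.000.
Overall M = m_obj x M_eye = (-25.000)(6.000) = -150.00.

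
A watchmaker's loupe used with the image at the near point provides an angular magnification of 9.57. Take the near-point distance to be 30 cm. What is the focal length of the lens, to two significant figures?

For the image at the near point, M = 1 + D/f.
f = D/(M - 1) = 30/(9.57 - 1) = 3.501 cm.

3.5 cm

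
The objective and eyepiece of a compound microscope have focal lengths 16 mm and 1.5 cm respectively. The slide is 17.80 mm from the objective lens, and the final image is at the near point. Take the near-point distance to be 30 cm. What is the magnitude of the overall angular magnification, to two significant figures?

Convert to cm: f_obj = 16 mm = 1.6 cm; d_o = 17.80 mm = 1.78 cm.
Objective: 1/d_i = 1/f_obj - 1/d_o = 1/1.6 - 1/1.78 = 0.06320 cm^-1, so d_i = 15.822 cm.
m_obj = -d_i/d_o = -15.822/1.78 = -8.889.
Eyepiece angular magnification (image at near point): M_eye = 1 + D/f_e = 1 + 30/1.5 = 21.000.
Overall M = m_obj x M_eye = (-8.889)(21.000) = -186.67.
|M| = 186.67.

190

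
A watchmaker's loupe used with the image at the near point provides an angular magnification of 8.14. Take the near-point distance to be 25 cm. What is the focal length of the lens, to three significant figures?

For the image at the near point, M = 1 + D/f.
f = D/(M - 1) = 25/(8.14 - 1) = 3.501 cm.

3.50 cm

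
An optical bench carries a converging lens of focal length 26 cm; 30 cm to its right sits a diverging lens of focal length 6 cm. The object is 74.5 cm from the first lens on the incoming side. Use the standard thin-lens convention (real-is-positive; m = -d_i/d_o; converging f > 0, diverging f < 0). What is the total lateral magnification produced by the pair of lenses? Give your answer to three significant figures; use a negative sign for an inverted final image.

Applying the thin-lens equation to the first lens, 1/26 = 1/74.5 + 1/d_i1, which gives d_i1 = 39.938 cm.
Its lateral magnification is m_1 = -d_i1/d_o1 = -(39.938)/74.5 = -0.5361.
Since 39.938 cm > 30 cm, the first image lies past the second lens and serves as a virtual object: d_o2 = L - d_i1 = -9.938 cm.
Applying the thin-lens equation again with f_2 = -6 cm and d_o2 = -9.938 cm gives d_i2 = -15.141 cm.
m_2 = -(-15.141)/(-9.938) = -1.5236.
The system's lateral magnification is m_1 m_2 = (-0.5361)(-1.5236) = 0.8168.

0.817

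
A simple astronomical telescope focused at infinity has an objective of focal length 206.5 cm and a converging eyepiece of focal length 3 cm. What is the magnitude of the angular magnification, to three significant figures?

68.8

|M| = f_obj/|f_eye| = 206.5/3 = 68.833.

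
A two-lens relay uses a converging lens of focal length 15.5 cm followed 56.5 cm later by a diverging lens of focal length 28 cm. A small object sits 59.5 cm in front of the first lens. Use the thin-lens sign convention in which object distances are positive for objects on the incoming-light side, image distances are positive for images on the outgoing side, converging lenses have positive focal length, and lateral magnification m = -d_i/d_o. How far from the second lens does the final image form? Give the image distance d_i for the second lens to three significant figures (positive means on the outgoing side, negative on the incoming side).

Lens 1: 1/d_i1 = 1/f_1 - 1/d_o1 = 1/15.5 - 1/59.5 = 0.04771 cm^-1, so d_i1 = 20.960 cm.
The intermediate image is 20.960 cm to the right of lens 1, so d_o2 = L - d_i1 = 56.5 - 20.960 = 35.540 cm.
Lens 2: 1/d_i2 = 1/f_2 - 1/d_o2 = 1/(-28) - 1/(35.540) = -0.06385 cm^-1, so d_i2 = -15.661 cm.

-15.7 cm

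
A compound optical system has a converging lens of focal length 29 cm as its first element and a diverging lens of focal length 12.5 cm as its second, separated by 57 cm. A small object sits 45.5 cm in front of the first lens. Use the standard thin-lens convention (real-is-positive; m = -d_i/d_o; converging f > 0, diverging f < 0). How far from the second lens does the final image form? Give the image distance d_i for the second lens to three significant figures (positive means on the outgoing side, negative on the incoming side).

-27.4 cm

Applying the thin-lens equation to the first lens, 1/29 = 1/45.5 + 1/d_i1, which gives d_i1 = 79.970 cm.
This image would form 79.970 cm past lens 1, i.e. 22.970 cm beyond lens 2, so it is a virtual object for lens 2: d_o2 = 57 - 79.970 = -22.970 cm.
Applying the thin-lens equation again with f_2 = -12.5 cm and d_o2 = -22.970 cm gives d_i2 = -27.424 cm.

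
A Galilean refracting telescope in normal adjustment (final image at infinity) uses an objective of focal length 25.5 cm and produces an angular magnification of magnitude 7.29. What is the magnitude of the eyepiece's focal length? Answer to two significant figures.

3.5 cm

|M| = f_obj/|f_eye|, so |f_eye| = f_obj/|M| = 25.5/7.29 = 3.498 cm.
(The eyepiece is diverging, so its signed focal length is -3.498 cm.)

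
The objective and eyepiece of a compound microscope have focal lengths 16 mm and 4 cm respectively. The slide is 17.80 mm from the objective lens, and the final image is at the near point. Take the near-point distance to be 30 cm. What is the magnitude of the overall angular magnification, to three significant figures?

Convert to cm: f_obj = 16 mm = 1.6 cm; d_o = 17.80 mm = 1.78 cm.
Objective: 1/d_i = 1/f_obj - 1/d_o = 1/1.6 - 1/1.78 = 0.06320 cm^-1, so d_i = 15.822 cm.
m_obj = -d_i/d_o = -15.822/1.78 = -8.889.
Eyepiece angular magnification (image at near point): M_eye = 1 + D/f_e = 1 + 30/4 = 8.500.
Overall M = m_obj x M_eye = (-8.889)(8.500) = -75.56.
|M| = 75.56.

75.6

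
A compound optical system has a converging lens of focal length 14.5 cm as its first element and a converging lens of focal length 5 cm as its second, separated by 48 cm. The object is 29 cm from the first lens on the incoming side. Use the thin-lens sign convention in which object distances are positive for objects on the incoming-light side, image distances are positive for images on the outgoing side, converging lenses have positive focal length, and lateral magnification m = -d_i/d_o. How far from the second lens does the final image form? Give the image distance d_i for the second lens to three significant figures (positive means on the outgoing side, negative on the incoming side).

6.79 cm

Lens 1: 1/d_i1 = 1/f_1 - 1/d_o1 = 1/14.5 - 1/29 = 0.03448 cm^-1, so d_i1 = 29.000 cm.
The intermediate image is 29.000 cm to the right of lens 1, so d_o2 = L - d_i1 = 48 - 29.000 = 19.000 cm.
Lens 2: 1/d_i2 = 1/f_2 - 1/d_o2 = 1/5 - 1/(19.000) = 0.14737 cm^-1, so d_i2 = 6.786 cm.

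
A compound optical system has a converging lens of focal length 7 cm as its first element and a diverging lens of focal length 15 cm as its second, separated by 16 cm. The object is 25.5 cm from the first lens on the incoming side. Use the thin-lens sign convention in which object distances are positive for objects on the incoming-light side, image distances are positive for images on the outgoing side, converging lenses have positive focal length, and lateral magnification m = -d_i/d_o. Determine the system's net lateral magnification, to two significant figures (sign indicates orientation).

First lens: d_i1 = 1/(1/7 - 1/25.5) = 9.649 cm.
m_1 = -(9.649)/25.5 = -0.3784.
The intermediate image is 9.649 cm to the right of lens 1, so d_o2 = L - d_i1 = 16 - 9.649 = 6.351 cm.
Second lens: d_i2 = 1/(1/(-15) - 1/(6.351)) = -4.462 cm.
m_2 = -(-4.462)/(6.351) = 0.7025.
Overall magnification: m = m_1 m_2 = -0.2658.

-0.27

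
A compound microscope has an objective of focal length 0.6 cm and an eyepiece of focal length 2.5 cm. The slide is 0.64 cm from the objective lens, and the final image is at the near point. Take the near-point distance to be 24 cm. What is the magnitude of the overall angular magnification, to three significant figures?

159

Objective: 1/d_i = 1/f_obj - 1/d_o = 1/0.6 - 1/0.64 = 0.10417 cm^-1, so d_i = 9.600 cm.
m_obj = -d_i/d_o = -9.600/0.64 = -15.000.
Eyepiece angular magnification (image at near point): M_eye = 1 + D/f_e = 1 + 24/2.5 = 10.600.
Overall M = m_obj x M_eye = (-15.000)(10.600) = -159.00.
|M| = 159.00.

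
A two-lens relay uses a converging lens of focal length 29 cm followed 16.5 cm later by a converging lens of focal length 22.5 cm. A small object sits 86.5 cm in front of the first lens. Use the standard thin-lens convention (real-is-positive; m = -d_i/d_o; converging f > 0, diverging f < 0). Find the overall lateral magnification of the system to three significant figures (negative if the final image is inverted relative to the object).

Applying the thin-lens equation to the first lens, 1/29 = 1/86.5 + 1/d_i1, which gives d_i1 = 43.626 cm.
Its lateral magnification is m_1 = -d_i1/d_o1 = -(43.626)/86.5 = -0.5043.
Since 43.626 cm > 16.5 cm, the first image lies past the second lens and serves as a virtual object: d_o2 = L - d_i1 = -27.126 cm.
Applying the thin-lens equation again with f_2 = 22.5 cm and d_o2 = -27.126 cm gives d_i2 = 12.299 cm.
m_2 = -(12.299)/(-27.126) = 0.4534.
Overall magnification: m = m_1 m_2 = -0.2287.

-0.229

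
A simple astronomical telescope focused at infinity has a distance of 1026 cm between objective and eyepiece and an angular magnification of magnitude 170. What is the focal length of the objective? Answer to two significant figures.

1000 cm

In normal adjustment the tube length equals f_obj + f_eye and |M| = f_obj/f_eye.
So f_obj = 170 f_eye and 170 f_eye + f_eye = 1026 cm, giving f_eye = 1026/171 = 6.000 cm and f_obj = 1020.000 cm.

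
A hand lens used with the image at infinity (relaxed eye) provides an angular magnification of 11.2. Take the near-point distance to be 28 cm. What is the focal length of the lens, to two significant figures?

For the image at infinity, M = D/f.
f = D/M = 28/11.2 = 2.500 cm.

2.5 cm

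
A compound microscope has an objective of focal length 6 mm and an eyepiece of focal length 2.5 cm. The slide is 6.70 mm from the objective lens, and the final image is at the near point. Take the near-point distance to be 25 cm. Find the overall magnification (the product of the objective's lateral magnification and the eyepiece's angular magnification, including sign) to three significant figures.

Convert to cm: f_obj = 6 mm = 0.6 cm; d_o = 6.70 mm = 0.67 cm.
Objective: 1/d_i = 1/f_obj - 1/d_o = 1/0.6 - 1/0.67 = 0.17413 cm^-1, so d_i = 5.743 cm.
m_obj = -d_i/d_o = -5.743/0.67 = -8.571.
Eyepiece angular magnification (image at near point): M_eye = 1 + D/f_e = 1 + 25/2.5 = 11.000.
Overall M = m_obj x M_eye = (-8.571)(11.000) = -94.29.

-94.3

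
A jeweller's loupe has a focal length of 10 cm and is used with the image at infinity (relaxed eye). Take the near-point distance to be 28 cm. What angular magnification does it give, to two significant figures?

M = D/f = 28/10 = 2.800.

2.8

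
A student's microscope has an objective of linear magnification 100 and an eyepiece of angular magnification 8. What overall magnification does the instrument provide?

The overall magnification of a compound microscope is the product of the objective and eyepiece magnifications:
M = M_obj x M_eye = 100 x 8 = 800.

800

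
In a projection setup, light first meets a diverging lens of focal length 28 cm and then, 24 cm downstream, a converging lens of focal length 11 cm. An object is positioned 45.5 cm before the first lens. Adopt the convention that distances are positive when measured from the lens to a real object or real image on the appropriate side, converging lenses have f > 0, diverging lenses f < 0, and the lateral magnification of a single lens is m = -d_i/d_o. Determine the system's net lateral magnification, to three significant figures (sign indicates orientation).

First lens: d_i1 = 1/(1/(-28) - 1/45.5) = -17.333 cm.
m_1 = -(-17.333)/45.5 = 0.3810.
The intermediate image is virtual, 17.333 cm to the left of lens 1, so d_o2 = L - d_i1 = 24 - (-17.333) = 41.333 cm.
Second lens: d_i2 = 1/(1/11 - 1/(41.333)) = 14.989 cm.
m_2 = -(14.989)/(41.333) = -0.3626.
Overall magnification: m = m_1 m_2 = -0.1381.

-0.138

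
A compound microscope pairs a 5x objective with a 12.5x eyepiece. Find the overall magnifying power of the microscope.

62.5

The overall magnification of a compound microscope is the product of the objective and eyepiece magnifications:
M = M_obj x M_eye = 5 x 12.5 = 62.5.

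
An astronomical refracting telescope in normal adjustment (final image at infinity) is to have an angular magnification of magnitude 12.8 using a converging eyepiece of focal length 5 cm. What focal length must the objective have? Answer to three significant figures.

64.0 cm

|M| = f_obj/|f_eye|, so f_obj = |M| x |f_eye| = 12.8 x 5 = 64.000 cm.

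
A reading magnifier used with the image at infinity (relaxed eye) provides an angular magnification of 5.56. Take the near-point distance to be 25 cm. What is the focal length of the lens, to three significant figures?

For the image at infinity, M = D/f.
f = D/M = 25/5.56 = 4.496 cm.

4.50 cm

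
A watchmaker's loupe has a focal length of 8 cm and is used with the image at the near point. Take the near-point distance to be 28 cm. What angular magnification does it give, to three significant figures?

M = 1 + D/f = 1 + 28/8 = 4.500.

4.50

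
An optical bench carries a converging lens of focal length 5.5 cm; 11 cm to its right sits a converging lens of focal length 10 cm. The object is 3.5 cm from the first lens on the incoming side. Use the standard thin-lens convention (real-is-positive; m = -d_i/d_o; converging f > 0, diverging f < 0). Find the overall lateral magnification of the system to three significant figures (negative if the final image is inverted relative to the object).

-2.59

Lens 1: 1/d_i1 = 1/f_1 - 1/d_o1 = 1/5.5 - 1/3.5 = -0.10390 cm^-1, so d_i1 = -9.625 cm.
m_1 = -(-9.625)/3.5 = 2.7500.
With d_i1 < 0 the first image is virtual and lies on the object side; the object distance for lens 2 is d_o2 = 11 - (-9.625) = 20.625 cm.
Lens 2: 1/d_i2 = 1/f_2 - 1/d_o2 = 1/10 - 1/(20.625) = 0.05152 cm^-1, so d_i2 = 19.412 cm.
m_2 = -(19.412)/(20.625) = -0.9412.
Overall magnification: m = m_1 m_2 = -2.5882.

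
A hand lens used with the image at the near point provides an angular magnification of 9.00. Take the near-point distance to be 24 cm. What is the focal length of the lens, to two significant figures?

For the image at the near point, M = 1 + D/f.
f = D/(M - 1) = 24/(9.0 - 1) = 3.000 cm.

3.0 cm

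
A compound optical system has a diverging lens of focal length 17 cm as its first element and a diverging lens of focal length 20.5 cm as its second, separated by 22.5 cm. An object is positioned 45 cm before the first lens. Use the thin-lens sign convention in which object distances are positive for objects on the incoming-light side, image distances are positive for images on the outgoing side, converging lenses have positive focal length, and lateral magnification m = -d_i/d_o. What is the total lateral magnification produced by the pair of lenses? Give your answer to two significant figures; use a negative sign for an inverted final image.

0.10

First lens: d_i1 = 1/(1/(-17) - 1/45) = -12.339 cm.
m_1 = -(-12.339)/45 = 0.2742.
The intermediate image is virtual, 12.339 cm to the left of lens 1, so d_o2 = L - d_i1 = 22.5 - (-12.339) = 34.839 cm.
Second lens: d_i2 = 1/(1/(-20.5) - 1/(34.839)) = -12.906 cm.
m_2 = -(-12.906)/(34.839) = 0.3704.
Overall magnification: m = m_1 m_2 = 0.1016.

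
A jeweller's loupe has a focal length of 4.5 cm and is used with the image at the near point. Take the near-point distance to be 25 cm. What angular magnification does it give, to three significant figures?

M = 1 + D/f = 1 + 25/4.5 = 6.556.

6.56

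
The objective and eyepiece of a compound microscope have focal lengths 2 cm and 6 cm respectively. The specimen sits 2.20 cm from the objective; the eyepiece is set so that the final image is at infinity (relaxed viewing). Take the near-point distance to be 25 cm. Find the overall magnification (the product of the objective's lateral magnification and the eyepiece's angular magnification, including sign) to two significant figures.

-42

Objective: 1/d_i = 1/f_obj - 1/d_o = 1/2 - 1/2.20 = 0.04545 cm^-1, so d_i = 22.000 cm.
m_obj = -d_i/d_o = -22.000/2.20 = -10.000.
Eyepiece angular magnification (image at infinity): M_eye = D/f_e = 25/6 = 4.167.
Overall M = m_obj x M_eye = (-10.000)(4.167) = -41.67.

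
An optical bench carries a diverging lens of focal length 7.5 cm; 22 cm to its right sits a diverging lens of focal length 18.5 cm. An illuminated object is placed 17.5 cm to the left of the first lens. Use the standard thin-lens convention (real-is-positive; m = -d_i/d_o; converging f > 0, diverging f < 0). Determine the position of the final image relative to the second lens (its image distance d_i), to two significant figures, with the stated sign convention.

-11 cm

Lens 1: 1/d_i1 = 1/f_1 - 1/d_o1 = 1/(-7.5) - 1/17.5 = -0.19048 cm^-1, so d_i1 = -5.250 cm.
With d_i1 < 0 the first image is virtual and lies on the object side; the object distance for lens 2 is d_o2 = 22 - (-5.250) = 27.250 cm.
Lens 2: 1/d_i2 = 1/f_2 - 1/d_o2 = 1/(-18.5) - 1/(27.250) = -0.09075 cm^-1, so d_i2 = -11.019 cm.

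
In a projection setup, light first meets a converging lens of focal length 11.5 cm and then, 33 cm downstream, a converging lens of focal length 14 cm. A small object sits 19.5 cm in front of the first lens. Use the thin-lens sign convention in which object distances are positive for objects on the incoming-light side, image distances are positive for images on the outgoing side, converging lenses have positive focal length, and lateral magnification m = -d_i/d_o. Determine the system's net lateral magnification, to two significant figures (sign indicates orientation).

-2.2

First lens: d_i1 = 1/(1/11.5 - 1/19.5) = 28.031 cm.
m_1 = -(28.031)/19.5 = -1.4375.
That image sits 4.969 cm in front of the second lens, so d_o2 = 4.969 cm.
Second lens: d_i2 = 1/(1/14 - 1/(4.969)) = -7.702 cm.
m_2 = -(-7.702)/(4.969) = 1.5502.
The system's lateral magnification is m_1 m_2 = (-1.4375)(1.5502) = -2.2284.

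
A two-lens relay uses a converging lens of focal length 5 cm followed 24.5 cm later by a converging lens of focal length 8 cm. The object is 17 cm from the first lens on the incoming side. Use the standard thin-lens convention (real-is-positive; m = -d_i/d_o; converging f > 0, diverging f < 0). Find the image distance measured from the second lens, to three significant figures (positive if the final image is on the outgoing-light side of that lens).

14.8 cm

First lens: d_i1 = 1/(1/5 - 1/17) = 7.083 cm.
The intermediate image is 7.083 cm to the right of lens 1, so d_o2 = L - d_i1 = 24.5 - 7.083 = 17.417 cm.
Second lens: d_i2 = 1/(1/8 - 1/(17.417)) = 14.796 cm.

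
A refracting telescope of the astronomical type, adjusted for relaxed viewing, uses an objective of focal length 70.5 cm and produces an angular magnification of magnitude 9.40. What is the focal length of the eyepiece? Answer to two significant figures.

|M| = f_obj/f_eye, so f_eye = f_obj/|M| = 70.5/9.4 = 7.500 cm.

7.5 cm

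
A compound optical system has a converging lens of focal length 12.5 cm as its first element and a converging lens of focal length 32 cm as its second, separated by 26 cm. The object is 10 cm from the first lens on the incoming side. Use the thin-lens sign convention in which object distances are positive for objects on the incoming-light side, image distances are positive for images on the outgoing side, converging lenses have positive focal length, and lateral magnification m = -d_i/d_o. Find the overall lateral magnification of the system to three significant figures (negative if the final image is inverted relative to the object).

-3.64

First lens: d_i1 = 1/(1/12.5 - 1/10) = -50.000 cm.
m_1 = -(-50.000)/10 = 5.0000.
With d_i1 < 0 the first image is virtual and lies on the object side; the object distance for lens 2 is d_o2 = 26 - (-50.000) = 76.000 cm.
Second lens: d_i2 = 1/(1/32 - 1/(76.000)) = 55.273 cm.
m_2 = -(55.273)/(76.000) = -0.7273.
The system's lateral magnification is m_1 m_2 = (5.0000)(-0.7273) = -3.6364.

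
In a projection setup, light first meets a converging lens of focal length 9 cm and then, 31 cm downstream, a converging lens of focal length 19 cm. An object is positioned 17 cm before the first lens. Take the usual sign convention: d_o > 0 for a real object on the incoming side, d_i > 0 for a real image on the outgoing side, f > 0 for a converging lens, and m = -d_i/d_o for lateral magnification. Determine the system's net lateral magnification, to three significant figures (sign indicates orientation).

-3.00

Lens 1: 1/d_i1 = 1/f_1 - 1/d_o1 = 1/9 - 1/17 = 0.05229 cm^-1, so d_i1 = 19.125 cm.
m_1 = -(19.125)/17 = -1.1250.
Object distance for lens 2: d_o2 = 31 - 19.125 = 11.875 cm.
Lens 2: 1/d_i2 = 1/f_2 - 1/d_o2 = 1/19 - 1/(11.875) = -0.03158 cm^-1, so d_i2 = -31.667 cm.
m_2 = -(-31.667)/(11.875) = 2.6667.
The system's lateral magnification is m_1 m_2 = (-1.1250)(2.6667) = -3.0000.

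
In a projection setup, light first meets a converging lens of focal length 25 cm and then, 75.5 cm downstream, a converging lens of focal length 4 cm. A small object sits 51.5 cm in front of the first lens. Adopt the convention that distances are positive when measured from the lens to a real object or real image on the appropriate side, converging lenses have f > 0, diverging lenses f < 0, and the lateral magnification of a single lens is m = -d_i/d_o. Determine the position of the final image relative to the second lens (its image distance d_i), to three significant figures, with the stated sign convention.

4.70 cm

First lens: d_i1 = 1/(1/25 - 1/51.5) = 48.585 cm.
The intermediate image is 48.585 cm to the right of lens 1, so d_o2 = L - d_i1 = 75.5 - 48.585 = 26.915 cm.
Second lens: d_i2 = 1/(1/4 - 1/(26.915)) = 4.698 cm.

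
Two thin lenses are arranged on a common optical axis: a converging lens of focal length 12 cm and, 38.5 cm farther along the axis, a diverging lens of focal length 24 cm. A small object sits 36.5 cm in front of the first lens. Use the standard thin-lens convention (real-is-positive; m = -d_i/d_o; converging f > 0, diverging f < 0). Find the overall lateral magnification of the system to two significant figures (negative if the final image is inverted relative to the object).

-0.26

Lens 1: 1/d_i1 = 1/f_1 - 1/d_o1 = 1/12 - 1/36.5 = 0.05594 cm^-1, so d_i1 = 17.878 cm.
m_1 = -(17.878)/36.5 = -0.4898.
That image sits 20.622 cm in front of the second lens, so d_o2 = 20.622 cm.
Lens 2: 1/d_i2 = 1/f_2 - 1/d_o2 = 1/(-24) - 1/(20.622) = -0.09016 cm^-1, so d_i2 = -11.092 cm.
m_2 = -(-11.092)/(20.622) = 0.5378.
Overall magnification: m = m_1 m_2 = -0.2634.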